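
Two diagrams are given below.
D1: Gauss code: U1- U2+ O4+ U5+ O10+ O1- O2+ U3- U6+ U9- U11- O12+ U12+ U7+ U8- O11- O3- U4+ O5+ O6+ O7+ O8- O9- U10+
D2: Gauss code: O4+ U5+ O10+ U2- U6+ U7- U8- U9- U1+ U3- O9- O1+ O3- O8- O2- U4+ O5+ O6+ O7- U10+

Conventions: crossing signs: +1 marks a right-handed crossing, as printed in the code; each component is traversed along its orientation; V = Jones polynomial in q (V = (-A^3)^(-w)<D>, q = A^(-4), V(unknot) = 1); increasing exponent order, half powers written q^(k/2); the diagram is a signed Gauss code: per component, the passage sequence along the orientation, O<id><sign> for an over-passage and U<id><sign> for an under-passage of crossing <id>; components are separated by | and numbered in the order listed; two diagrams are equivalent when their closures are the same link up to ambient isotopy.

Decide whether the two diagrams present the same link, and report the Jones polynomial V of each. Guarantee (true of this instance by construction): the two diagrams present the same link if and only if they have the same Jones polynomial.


same link: yes
V(D1) = q + q^3 - q^4  [12 crossings, <D> = -A^-10 + A^-6 + A^2, w = +2]
D2 (bracket -A^-16 + A^-12 + A^-4; 10 crossings at w = 0): V = q + q^3 - q^4
note: from 12 to 10 crossings by R-moves: one link, two diagrams


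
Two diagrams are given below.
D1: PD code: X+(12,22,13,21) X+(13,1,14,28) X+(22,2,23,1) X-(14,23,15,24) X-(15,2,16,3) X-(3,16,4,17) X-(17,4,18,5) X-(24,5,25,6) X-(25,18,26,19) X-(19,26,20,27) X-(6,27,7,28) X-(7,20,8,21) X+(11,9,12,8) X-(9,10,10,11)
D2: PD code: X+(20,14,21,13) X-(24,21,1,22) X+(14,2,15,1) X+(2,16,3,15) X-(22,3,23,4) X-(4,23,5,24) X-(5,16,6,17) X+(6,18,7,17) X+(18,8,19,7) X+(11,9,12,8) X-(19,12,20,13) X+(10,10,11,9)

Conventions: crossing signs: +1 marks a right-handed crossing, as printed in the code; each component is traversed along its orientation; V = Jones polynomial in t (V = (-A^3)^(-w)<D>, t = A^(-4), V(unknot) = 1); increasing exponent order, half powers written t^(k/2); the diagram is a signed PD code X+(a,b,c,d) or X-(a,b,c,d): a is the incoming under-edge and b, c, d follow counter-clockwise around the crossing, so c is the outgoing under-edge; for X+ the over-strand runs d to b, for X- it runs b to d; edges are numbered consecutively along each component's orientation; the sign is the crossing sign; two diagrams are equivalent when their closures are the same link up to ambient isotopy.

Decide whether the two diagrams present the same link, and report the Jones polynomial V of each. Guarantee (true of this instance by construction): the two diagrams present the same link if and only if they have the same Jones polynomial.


same link: no
V(D1) = -t^-7 + t^-6 - t^-5 + t^-4 + t^-2  [14 crossings, <D> = A^-10 + A^-2 - A^2 + A^6 - A^10, w = -6]
V(D2) = -t^-3 + 2t^-2 - 2t^-1 + 3 - 2t + 2t^2 - t^3  [12 crossings, <D> = -A^-6 + 2A^-2 - 2A^2 + 3A^6 - 2A^10 + 2A^14 - A^18, w = +2]
insight: comparing 2 Jones polynomials yields 2 groups


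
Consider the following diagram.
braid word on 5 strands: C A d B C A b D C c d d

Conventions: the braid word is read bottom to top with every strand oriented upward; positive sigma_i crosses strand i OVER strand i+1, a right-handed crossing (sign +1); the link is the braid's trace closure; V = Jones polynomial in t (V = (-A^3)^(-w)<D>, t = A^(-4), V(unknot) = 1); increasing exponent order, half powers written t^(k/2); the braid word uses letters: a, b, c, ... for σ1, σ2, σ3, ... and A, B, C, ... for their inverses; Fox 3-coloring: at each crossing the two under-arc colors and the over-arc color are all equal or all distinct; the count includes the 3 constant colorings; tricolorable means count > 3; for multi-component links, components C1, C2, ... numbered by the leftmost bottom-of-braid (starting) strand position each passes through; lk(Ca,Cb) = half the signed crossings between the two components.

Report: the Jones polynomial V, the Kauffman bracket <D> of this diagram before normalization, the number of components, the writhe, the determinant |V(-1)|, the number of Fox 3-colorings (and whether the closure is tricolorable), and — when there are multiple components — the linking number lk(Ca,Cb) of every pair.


V(t) = t^-4 - t^-3 + t^-2 - 2t^-1 + 2 - t + t^2
bracket: A^-14 - A^-10 + 2A^-6 - 2A^-2 + A^2 - A^6 + A^10, w = -2
1 component, writhe -2, over 12 crossings
det 9, colorings 9 of 3^12 — tricolorable
observation: the span of V is 6, forcing >= 6 crossings in any diagram


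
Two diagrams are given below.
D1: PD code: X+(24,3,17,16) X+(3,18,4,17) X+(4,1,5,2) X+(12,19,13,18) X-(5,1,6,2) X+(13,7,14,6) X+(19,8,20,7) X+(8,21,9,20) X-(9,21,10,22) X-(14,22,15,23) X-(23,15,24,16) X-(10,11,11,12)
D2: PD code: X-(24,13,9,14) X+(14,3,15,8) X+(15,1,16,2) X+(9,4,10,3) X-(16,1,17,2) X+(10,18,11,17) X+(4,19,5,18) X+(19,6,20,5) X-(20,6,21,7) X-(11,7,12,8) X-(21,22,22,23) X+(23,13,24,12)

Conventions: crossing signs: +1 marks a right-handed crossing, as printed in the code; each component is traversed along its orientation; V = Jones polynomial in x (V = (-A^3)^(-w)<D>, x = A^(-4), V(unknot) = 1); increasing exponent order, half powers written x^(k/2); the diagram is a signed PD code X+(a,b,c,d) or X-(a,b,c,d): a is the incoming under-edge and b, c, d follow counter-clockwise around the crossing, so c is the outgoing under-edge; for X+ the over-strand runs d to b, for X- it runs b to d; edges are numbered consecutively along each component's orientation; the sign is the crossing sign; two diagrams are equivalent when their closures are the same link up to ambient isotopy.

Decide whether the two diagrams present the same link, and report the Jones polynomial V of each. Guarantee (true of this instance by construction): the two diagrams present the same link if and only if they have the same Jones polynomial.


equivalent: yes
D1 (bracket A^-6 + A^-2 + A^2 + A^6; 12 crossings at w = +2): V = 1 + x + x^2 + x^3
D2 (bracket A^-6 + A^-2 + A^2 + A^6; 12 crossings at w = +2): V = 1 + x + x^2 + x^3
key observation: from 12 to 12 crossings by R-moves: one link, two diagrams


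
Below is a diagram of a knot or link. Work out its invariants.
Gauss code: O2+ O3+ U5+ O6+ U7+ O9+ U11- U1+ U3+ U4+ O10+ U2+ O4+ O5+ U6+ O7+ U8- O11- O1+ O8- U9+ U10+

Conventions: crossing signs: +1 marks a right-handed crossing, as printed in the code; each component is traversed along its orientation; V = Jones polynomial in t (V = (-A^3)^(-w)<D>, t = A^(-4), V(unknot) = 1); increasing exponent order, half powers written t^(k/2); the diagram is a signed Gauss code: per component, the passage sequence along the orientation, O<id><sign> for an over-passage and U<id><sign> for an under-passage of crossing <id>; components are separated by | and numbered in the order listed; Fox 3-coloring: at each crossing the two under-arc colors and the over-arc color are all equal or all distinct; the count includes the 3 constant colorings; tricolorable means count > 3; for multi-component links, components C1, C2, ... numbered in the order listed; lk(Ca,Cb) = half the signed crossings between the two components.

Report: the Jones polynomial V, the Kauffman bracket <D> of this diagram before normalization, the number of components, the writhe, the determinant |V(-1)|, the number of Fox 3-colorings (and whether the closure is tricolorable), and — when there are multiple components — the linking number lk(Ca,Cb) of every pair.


Jones polynomial: V(t) = t^3 + t^5 - t^6 + t^7 - t^8 + t^9 - t^10
<D> = A^-19 - A^-15 + A^-11 - A^-7 + A^-3 - A - A^9; writhe +7
components 1, writhe +7 (11 crossings)
3-colorings: 3 of 3^11, det 7 — not tricolorable
note: the span of V is 7, forcing >= 7 crossings in any diagram


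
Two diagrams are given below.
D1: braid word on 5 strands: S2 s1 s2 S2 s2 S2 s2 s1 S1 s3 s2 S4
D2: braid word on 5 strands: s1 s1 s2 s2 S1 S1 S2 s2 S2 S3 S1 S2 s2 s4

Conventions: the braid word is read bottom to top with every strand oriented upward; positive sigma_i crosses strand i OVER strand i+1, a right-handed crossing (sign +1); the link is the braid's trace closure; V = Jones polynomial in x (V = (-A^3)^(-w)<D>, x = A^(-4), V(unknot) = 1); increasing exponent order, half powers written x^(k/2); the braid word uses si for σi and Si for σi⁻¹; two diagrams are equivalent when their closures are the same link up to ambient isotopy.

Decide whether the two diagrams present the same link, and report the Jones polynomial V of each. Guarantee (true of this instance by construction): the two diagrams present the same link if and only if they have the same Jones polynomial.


equivalent: no
V(D1) = 1  (w +2, c 12, <D> = A^6)
V(D2) = x^-2 - x^-1 + 1 - x + x^2  [14 crossings, <D> = A^-8 - A^-4 + 1 - A^4 + A^8, w = 0]
key observation: V(x) takes 2 values over 2 diagrams, fixing the grouping


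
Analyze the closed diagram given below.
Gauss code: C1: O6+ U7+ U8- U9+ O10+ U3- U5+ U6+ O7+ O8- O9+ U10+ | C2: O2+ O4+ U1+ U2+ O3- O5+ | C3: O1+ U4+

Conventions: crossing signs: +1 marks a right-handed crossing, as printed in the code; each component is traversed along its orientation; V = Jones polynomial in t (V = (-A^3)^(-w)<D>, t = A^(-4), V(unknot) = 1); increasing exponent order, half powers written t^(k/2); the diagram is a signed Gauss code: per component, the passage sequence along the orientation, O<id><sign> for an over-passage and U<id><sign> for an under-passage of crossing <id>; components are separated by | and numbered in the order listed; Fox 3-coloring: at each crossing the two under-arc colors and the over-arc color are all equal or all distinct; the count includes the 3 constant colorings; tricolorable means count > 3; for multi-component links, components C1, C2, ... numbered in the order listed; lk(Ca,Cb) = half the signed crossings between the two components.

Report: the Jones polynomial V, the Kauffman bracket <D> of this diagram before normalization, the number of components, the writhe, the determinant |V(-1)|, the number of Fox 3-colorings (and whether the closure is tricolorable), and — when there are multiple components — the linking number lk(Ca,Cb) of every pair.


V = t + t^2 + 2t^3 + t^4 - t^7
<D> = -A^-10 + A^2 + 2A^6 + A^10 + A^14 (w = +6)
3 components over 10 crossings, w = +6
lk(C1,C2): 0
lk(C1,C3) = 0
linking number lk(C2,C3) = +1
27 Fox colorings among 3^10, |V(-1)| = 0: tricolorable
why: w = +6 shifts under R1 moves; the (-A^3)^(-6) factor cancels that in V


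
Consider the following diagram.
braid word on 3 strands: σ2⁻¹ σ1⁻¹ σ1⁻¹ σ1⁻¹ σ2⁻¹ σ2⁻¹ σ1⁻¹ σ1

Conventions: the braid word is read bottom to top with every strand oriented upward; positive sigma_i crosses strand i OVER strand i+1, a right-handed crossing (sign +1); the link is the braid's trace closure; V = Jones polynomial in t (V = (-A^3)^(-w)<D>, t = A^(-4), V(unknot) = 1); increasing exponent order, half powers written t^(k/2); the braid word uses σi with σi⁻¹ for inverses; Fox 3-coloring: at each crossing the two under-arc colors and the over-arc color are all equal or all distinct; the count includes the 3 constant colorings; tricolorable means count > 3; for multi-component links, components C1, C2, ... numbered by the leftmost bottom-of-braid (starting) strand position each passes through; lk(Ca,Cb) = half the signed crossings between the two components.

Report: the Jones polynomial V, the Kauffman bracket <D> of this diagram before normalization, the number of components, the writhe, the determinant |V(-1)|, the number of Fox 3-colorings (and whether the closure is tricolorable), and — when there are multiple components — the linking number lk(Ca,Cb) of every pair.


Jones polynomial: V(t) = t^-8 - 2t^-7 + t^-6 - 2t^-5 + 2t^-4 + t^-2
<D> = A^-10 + 2A^-2 - 2A^2 + A^6 - 2A^10 + A^14; writhe -6
components 1, writhe -6 (8 crossings)
3-colorings: 27 of 3^8, det 9 — tricolorable
note: w = -6 (over 8 crossings) is diagram-only; (-A^3)^(6) removes it from V


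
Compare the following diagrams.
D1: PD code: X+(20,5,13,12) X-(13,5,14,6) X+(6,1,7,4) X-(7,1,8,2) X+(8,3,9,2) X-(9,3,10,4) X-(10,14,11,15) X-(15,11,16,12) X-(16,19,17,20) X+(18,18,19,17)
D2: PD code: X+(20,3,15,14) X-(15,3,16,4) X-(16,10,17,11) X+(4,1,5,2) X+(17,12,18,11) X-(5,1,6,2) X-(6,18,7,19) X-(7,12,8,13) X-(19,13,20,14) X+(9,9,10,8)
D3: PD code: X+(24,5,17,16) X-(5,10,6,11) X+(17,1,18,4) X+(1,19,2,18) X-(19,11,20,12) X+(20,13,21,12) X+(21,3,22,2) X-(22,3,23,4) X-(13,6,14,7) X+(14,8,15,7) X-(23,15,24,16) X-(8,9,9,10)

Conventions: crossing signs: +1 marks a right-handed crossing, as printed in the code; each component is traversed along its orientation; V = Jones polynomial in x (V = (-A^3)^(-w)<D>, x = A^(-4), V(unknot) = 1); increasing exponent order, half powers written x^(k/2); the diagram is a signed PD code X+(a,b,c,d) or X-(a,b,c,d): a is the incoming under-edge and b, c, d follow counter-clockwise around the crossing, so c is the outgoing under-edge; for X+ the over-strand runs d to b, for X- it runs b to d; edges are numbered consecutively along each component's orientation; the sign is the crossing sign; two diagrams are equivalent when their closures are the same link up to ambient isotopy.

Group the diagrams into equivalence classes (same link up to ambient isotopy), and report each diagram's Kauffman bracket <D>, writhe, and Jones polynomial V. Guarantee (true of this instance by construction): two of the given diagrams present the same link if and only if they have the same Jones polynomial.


classes: {D1, D2} | {D3}
V(D1) = x^-3 + x^-2 + x^-1 + 1  [10 crossings, <D> = A^-6 + A^-2 + A^2 + A^6, w = -2]
V(D2) = x^-3 + x^-2 + x^-1 + 1  [10 crossings, <D> = A^-6 + A^-2 + A^2 + A^6, w = -2]
V(D3) = 1 + x + x^2 + x^3  (w 0, c 12, <D> = A^-12 + A^-8 + A^-4 + 1)
insight: comparing 3 Jones polynomials yields 2 groups


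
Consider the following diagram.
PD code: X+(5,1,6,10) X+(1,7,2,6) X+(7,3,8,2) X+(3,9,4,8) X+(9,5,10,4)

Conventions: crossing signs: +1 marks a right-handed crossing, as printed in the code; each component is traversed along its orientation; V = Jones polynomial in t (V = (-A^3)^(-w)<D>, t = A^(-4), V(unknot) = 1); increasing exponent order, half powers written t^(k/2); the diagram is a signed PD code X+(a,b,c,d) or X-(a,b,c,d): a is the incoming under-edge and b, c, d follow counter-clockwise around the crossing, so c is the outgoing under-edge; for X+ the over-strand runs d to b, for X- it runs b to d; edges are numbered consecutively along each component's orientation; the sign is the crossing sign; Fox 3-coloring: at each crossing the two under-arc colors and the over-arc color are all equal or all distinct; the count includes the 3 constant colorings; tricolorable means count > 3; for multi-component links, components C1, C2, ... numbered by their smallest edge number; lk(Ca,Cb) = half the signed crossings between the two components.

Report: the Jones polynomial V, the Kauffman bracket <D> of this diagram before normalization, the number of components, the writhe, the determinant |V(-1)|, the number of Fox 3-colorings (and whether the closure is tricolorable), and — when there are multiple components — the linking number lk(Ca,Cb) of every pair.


V(t) = t^2 + t^4 - t^5 + t^6 - t^7
bracket: A^-13 - A^-9 + A^-5 - A^-1 - A^7, w = +5
1 component, writhe +5, over 5 crossings
det 5, colorings 3 of 3^5 — not tricolorable
observation: det 5 = |V(-1)|; not divisible by 3, so not tricolorable


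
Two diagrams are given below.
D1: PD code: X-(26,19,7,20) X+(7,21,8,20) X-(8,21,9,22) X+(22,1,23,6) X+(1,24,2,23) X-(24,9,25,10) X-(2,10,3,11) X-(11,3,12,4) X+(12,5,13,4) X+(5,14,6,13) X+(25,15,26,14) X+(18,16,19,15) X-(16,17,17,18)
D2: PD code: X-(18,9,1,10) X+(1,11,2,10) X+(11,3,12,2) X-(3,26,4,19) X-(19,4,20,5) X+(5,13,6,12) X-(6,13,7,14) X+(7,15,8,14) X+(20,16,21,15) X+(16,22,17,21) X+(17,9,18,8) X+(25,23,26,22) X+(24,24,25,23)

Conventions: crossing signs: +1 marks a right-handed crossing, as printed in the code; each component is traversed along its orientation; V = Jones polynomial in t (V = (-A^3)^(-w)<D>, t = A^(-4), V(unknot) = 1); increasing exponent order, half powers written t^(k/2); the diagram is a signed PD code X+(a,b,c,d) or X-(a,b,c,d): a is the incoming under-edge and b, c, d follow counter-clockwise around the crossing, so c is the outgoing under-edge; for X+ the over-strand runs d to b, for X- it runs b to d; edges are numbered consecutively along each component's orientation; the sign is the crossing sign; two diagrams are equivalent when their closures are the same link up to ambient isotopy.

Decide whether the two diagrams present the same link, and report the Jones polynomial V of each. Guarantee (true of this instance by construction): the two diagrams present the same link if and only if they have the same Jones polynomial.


equivalent: no
V(D1) = -t^(1/2) - t^(5/2)  (w +1, c 13, <D> = A^-7 + A)
V(D2) = -2t^(1/2) + t^(3/2) - 2t^(5/2) + t^(7/2) - t^(9/2) + t^(11/2)  [13 crossings, <D> = -A^-7 + A^-3 - A + 2A^5 - A^9 + 2A^13, w = +5]
key observation: comparing 2 Jones polynomials yields 2 groups


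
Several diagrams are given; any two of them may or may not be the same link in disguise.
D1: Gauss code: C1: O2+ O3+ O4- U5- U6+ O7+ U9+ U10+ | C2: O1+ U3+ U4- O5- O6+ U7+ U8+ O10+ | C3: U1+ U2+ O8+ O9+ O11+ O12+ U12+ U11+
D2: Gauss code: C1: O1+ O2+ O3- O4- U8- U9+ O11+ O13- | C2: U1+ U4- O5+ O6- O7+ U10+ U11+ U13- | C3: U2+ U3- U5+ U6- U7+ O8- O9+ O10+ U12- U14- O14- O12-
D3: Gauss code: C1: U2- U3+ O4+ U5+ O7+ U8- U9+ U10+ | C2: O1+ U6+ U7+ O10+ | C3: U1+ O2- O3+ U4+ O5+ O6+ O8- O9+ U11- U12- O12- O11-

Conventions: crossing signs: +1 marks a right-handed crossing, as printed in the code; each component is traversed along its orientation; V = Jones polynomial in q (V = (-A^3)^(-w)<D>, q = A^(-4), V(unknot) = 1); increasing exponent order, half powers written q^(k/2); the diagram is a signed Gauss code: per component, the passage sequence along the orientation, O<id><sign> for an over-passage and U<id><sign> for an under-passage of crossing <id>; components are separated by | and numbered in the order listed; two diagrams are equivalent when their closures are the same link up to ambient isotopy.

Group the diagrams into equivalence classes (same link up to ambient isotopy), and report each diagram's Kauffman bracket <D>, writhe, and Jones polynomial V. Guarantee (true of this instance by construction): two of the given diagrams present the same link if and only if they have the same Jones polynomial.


grouping into links: {D1, D3} | {D2}
V(D1) = q^2 + q^4 + 2q^6  (w +8, c 12, <D> = 2 + A^8 + A^16)
V(D2) = 1 + q + q^2 + q^3  (w 0, c 14, <D> = A^-12 + A^-8 + A^-4 + 1)
V(D3) = q^2 + q^4 + 2q^6  [12 crossings, <D> = 2A^-12 + A^-4 + A^4, w = +4]
why: 2 values of V(q) split the 3 diagrams


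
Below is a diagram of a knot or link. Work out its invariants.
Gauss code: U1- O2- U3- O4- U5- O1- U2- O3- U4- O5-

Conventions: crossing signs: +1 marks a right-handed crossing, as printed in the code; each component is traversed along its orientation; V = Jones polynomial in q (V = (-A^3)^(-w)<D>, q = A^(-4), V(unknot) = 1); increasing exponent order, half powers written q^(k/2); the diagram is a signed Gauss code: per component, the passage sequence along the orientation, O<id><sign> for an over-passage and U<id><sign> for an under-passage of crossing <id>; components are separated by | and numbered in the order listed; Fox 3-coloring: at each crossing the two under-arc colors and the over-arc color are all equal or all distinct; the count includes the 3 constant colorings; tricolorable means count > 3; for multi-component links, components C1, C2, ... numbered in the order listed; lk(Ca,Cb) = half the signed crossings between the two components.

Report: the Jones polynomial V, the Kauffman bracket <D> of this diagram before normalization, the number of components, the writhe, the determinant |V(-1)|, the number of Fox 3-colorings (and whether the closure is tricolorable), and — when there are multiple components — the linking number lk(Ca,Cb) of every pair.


Jones polynomial: V(q) = -q^-7 + q^-6 - q^-5 + q^-4 + q^-2
<D> = -A^-7 - A + A^5 - A^9 + A^13; writhe -5
components 1, writhe -5 (5 crossings)
3-colorings: 3 of 3^5, det 5 — not tricolorable
note: det 5 = |V(-1)|; not divisible by 3, so not tricolorable


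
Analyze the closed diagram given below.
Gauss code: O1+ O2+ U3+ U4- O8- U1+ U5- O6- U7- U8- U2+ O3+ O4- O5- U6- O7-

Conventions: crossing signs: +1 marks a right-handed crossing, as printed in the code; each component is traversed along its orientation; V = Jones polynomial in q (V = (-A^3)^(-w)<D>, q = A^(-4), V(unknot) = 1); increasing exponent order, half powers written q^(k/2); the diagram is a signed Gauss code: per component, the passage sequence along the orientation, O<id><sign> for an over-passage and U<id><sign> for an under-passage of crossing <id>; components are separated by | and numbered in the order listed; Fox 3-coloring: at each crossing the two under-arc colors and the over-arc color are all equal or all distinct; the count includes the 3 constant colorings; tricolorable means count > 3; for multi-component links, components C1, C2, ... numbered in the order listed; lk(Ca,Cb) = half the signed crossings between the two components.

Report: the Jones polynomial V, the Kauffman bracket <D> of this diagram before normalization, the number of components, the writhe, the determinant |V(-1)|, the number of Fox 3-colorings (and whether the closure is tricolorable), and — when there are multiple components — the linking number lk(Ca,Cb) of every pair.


V(q) = -q^-4 + q^-3 + q^-1
bracket: A^-2 + A^6 - A^10, w = -2
1 component, writhe -2, over 8 crossings
det 3, colorings 9 of 3^8 — tricolorable
observation: the span of V is 3, forcing >= 3 crossings in any diagram


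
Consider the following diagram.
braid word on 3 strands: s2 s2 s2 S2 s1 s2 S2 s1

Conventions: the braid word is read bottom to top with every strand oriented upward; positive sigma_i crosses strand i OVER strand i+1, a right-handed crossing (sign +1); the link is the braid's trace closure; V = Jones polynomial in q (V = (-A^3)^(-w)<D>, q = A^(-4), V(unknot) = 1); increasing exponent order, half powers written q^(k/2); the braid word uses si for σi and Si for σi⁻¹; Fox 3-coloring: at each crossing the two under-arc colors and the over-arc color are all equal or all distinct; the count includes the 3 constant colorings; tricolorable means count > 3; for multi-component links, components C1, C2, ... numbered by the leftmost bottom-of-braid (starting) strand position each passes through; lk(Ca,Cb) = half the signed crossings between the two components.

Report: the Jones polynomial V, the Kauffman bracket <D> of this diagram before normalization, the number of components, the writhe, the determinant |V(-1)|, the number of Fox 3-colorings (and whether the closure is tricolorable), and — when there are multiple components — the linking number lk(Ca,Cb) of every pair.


V(q) = q + 2q^3 + q^5
bracket: A^-8 + 2 + A^8, w = +4
3 components, writhe +4, over 8 crossings
lk(C1,C2) = +1
linking number lk(C1,C3) = 0
lk(C2,C3): +1
det 4, colorings 3 of 3^8 — not tricolorable
observation: w = +4 shifts under R1 moves; the (-A^3)^(-4) factor cancels that in V


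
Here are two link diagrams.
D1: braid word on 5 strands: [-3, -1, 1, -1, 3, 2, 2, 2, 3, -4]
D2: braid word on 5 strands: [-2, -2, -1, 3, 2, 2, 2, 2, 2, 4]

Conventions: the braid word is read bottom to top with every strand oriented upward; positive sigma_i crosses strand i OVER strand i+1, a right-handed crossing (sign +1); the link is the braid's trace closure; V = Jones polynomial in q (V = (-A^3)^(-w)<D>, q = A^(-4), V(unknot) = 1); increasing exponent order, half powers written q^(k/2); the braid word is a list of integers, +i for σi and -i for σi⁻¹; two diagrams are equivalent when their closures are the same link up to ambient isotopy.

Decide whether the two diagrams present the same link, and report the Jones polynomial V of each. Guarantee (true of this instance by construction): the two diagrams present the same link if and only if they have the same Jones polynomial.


equivalent: yes
D1 (bracket -A^-10 + A^-6 + A^2; 10 crossings at w = +2): V = q + q^3 - q^4
D2 (bracket -A^-4 + 1 + A^8; 10 crossings at w = +4): V = q + q^3 - q^4
key observation: D2 (10 crossings) and D1 (10) are Markov-related braid presentations


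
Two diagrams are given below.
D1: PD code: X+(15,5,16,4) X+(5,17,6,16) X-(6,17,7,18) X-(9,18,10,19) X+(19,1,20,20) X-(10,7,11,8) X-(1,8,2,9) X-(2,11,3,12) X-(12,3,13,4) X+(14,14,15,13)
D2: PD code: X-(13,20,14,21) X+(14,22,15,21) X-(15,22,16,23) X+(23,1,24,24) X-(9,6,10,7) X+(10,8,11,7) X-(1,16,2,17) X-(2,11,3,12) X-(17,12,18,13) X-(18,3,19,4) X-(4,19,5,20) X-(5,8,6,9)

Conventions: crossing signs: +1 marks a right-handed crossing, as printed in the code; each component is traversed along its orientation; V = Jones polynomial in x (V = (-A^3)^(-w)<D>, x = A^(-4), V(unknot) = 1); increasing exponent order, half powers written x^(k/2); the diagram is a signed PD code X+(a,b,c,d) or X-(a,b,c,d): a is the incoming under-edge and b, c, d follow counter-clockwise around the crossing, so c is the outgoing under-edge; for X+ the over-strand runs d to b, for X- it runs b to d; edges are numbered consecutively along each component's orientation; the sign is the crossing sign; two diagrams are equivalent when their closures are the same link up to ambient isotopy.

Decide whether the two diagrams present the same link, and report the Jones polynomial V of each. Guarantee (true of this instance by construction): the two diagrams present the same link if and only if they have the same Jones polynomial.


same link: no
V(D1) = -x^-4 + x^-3 + x^-1  [10 crossings, <D> = A^-2 + A^6 - A^10, w = -2]
D2 (bracket A^-10 + A^-2 - A^2 + A^6 - A^10; 12 crossings at w = -6): V = -x^-7 + x^-6 - x^-5 + x^-4 + x^-2
note: comparing 2 Jones polynomials yields 2 groups


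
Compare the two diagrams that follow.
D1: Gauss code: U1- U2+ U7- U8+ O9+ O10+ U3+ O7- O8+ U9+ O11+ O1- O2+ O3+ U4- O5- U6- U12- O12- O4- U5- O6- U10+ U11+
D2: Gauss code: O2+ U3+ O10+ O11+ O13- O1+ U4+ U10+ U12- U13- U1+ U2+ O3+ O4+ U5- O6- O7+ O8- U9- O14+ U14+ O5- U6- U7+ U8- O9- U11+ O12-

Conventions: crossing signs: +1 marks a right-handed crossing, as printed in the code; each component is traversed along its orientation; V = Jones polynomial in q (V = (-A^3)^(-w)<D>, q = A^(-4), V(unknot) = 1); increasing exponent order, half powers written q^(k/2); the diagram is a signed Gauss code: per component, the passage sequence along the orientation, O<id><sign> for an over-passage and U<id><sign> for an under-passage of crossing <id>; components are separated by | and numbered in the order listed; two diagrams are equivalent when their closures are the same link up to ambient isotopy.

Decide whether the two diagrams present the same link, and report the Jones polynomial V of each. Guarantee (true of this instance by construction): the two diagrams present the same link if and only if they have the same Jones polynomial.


same link: yes
V(D1) = -q^-3 + q^-2 - q^-1 + 3 - q + q^2 - q^3  [12 crossings, <D> = -A^-12 + A^-8 - A^-4 + 3 - A^4 + A^8 - A^12, w = 0]
V(D2) = -q^-3 + q^-2 - q^-1 + 3 - q + q^2 - q^3  [14 crossings, <D> = -A^-6 + A^-2 - A^2 + 3A^6 - A^10 + A^14 - A^18, w = +2]
insight: all 2 diagrams share one V(q), hence one class


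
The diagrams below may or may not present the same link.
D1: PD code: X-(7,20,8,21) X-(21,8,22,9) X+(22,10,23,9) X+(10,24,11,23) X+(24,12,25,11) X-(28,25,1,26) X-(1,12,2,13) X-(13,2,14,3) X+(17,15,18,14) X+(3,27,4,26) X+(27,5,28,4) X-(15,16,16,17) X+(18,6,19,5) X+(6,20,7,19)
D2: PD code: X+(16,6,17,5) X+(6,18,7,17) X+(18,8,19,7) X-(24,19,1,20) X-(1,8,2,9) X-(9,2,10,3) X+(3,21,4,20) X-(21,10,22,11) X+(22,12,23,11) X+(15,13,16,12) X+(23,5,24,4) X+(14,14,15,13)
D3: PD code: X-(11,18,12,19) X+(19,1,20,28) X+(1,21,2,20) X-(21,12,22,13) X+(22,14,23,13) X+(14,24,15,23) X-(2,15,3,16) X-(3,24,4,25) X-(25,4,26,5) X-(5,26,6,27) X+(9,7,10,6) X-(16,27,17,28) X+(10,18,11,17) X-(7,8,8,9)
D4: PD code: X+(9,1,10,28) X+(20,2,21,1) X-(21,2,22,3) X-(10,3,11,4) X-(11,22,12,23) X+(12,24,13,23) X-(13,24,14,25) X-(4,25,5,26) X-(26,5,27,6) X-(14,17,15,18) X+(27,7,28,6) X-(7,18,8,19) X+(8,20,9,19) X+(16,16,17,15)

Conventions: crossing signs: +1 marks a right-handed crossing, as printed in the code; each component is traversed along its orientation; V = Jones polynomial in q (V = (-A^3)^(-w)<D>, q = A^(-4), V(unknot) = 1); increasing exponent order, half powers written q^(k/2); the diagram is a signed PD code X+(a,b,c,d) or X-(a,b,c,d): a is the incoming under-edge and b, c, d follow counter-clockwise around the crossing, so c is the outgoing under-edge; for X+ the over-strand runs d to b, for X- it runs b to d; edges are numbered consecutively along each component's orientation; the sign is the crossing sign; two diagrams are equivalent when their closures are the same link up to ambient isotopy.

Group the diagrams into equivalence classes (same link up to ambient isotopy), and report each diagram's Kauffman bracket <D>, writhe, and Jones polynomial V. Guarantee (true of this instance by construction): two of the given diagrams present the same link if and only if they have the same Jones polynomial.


classes: {D1, D2} | {D3} | {D4}
V(D1) = q^-1 - 1 + 2q - 2q^2 + 2q^3 - 2q^4 + q^5  [14 crossings, <D> = A^-14 - 2A^-10 + 2A^-6 - 2A^-2 + 2A^2 - A^6 + A^10, w = +2]
V(D2) = q^-1 - 1 + 2q - 2q^2 + 2q^3 - 2q^4 + q^5  [12 crossings, <D> = A^-8 - 2A^-4 + 2 - 2A^4 + 2A^8 - A^12 + A^16, w = +4]
V(D3) = -q^-4 + q^-3 + q^-1  [14 crossings, <D> = A^-2 + A^6 - A^10, w = -2]
D4 (bracket A^-6; 14 crossings at w = -2): V = 1
insight: 3 values of V(q) split the 4 diagrams


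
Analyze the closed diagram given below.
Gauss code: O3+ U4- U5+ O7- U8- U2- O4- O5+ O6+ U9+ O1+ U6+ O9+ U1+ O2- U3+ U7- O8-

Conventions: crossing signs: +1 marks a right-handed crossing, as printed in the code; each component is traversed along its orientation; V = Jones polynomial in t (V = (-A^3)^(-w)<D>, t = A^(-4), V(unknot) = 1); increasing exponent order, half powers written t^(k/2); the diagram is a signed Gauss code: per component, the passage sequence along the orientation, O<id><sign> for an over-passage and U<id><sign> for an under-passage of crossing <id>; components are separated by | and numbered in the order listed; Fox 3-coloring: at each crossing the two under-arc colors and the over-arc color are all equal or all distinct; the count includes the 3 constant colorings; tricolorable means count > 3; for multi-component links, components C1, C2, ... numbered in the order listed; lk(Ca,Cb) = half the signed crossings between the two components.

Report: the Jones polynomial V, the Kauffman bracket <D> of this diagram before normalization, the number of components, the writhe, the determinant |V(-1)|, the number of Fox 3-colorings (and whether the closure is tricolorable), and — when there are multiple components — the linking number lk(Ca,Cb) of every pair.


V(t) = t + t^3 - t^4
bracket: A^-13 - A^-9 - A^-1, w = +1
1 component, writhe +1, over 9 crossings
det 3, colorings 9 of 3^9 — tricolorable
observation: the span of V is 3, forcing >= 3 crossings in any diagram


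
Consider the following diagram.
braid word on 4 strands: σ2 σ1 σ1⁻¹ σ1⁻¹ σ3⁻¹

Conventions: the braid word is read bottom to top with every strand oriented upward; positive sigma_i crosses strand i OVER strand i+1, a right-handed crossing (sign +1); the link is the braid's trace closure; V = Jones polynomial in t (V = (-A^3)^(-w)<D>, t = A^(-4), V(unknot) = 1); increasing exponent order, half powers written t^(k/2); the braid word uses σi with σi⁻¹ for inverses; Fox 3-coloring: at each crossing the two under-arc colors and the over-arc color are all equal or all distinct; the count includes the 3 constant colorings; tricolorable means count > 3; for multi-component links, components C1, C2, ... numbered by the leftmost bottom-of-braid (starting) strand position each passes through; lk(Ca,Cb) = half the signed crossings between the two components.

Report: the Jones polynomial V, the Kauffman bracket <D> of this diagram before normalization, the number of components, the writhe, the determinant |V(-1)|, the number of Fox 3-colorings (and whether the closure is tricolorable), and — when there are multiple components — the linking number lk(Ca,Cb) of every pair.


Jones polynomial: V(t) = 1
<D> = -A^-3; writhe -1
components 1, writhe -1 (5 crossings)
3-colorings: 3 of 3^5, det 1 — not tricolorable
note: w = -1 shifts under R1 moves; the (-A^3)^(1) factor cancels that in V


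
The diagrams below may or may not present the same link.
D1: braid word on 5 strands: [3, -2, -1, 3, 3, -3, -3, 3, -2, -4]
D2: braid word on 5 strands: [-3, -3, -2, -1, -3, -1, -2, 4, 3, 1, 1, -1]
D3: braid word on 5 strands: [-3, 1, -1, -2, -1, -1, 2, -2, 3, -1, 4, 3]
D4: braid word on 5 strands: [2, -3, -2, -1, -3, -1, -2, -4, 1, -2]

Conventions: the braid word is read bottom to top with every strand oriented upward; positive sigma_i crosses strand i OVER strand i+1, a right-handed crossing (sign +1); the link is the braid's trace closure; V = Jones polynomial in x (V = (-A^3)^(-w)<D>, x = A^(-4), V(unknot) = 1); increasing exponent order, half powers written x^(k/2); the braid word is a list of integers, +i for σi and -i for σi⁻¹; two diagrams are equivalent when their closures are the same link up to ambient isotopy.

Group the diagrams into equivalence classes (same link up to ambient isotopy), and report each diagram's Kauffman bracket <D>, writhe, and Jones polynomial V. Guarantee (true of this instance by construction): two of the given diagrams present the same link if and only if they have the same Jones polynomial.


grouping into links: {D1} | {D2, D4} | {D3}
V(D1) = x^-2 - x^-1 + 1 - x + x^2  (w -2, c 10, <D> = A^-14 - A^-10 + A^-6 - A^-2 + A^2)
D2 (bracket A^-8 - A^-4 + 2 - A^4 + A^8 - A^12; 12 crossings at w = -4): V = -x^-6 + x^-5 - x^-4 + 2x^-3 - x^-2 + x^-1
D3 (bracket A^-2 + A^6 - A^10; 12 crossings at w = -2): V = -x^-4 + x^-3 + x^-1
V(D4) = -x^-6 + x^-5 - x^-4 + 2x^-3 - x^-2 + x^-1  [10 crossings, <D> = A^-14 - A^-10 + 2A^-6 - A^-2 + A^2 - A^6, w = -6]
why: comparing 4 Jones polynomials yields 3 groups


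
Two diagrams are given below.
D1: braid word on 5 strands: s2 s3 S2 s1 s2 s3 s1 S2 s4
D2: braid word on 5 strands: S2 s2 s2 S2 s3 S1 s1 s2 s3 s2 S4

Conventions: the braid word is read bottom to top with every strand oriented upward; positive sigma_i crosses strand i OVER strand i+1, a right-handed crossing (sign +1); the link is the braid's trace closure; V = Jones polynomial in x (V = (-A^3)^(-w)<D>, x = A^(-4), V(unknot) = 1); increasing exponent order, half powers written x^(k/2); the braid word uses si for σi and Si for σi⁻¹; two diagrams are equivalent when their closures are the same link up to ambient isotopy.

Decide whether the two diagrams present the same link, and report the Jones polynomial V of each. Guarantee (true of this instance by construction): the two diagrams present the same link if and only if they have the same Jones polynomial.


equivalent: no
D1 (bracket A^5 + A^13; 9 crossings at w = +5): V = -x^(1/2) - x^(5/2)
V(D2) = -x^(1/2) - x^(3/2) - x^(5/2) + x^(9/2)  [11 crossings, <D> = -A^-9 + A^-1 + A^3 + A^7, w = +3]
observation: V(x) takes 2 values over 2 diagrams, fixing the grouping


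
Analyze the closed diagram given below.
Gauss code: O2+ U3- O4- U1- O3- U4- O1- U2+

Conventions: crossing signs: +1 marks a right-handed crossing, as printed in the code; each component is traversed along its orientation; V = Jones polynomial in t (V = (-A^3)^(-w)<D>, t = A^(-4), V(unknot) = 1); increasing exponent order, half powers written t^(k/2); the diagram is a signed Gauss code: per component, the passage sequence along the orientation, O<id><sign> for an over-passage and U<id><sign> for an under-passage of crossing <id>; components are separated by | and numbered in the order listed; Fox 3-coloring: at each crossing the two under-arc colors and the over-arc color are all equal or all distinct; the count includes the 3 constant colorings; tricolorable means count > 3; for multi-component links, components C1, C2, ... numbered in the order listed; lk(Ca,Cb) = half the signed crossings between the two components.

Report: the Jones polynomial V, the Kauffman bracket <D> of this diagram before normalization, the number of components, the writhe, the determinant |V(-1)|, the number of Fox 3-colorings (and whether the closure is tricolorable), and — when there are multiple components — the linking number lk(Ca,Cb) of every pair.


V = -t^-4 + t^-3 + t^-1
<D> = A^-2 + A^6 - A^10 (w = -2)
1 component over 4 crossings, w = -2
9 Fox colorings among 3^4, |V(-1)| = 3: tricolorable
why: det 3 = |V(-1)|; divisible by 3, so tricolorable


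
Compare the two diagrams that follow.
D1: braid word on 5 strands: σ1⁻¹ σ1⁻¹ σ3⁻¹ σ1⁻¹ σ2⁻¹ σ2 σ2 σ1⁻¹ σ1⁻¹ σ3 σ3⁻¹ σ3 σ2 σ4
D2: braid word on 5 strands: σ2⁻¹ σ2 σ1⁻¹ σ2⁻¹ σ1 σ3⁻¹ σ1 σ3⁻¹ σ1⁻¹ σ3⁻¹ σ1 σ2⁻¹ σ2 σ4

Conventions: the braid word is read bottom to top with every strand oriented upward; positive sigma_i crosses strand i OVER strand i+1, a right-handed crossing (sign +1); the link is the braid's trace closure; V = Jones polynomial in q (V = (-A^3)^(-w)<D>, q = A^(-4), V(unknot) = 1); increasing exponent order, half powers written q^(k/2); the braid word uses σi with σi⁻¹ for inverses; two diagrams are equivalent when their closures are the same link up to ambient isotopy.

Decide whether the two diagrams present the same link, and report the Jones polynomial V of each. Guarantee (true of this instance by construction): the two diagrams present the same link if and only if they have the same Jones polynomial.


same link: no
V(D1) = -q^-7 + q^-6 - q^-5 + q^-4 + q^-2  [14 crossings, <D> = A^2 + A^10 - A^14 + A^18 - A^22, w = -2]
V(D2) = -q^-4 + q^-3 + q^-1  (w -2, c 14, <D> = A^-2 + A^6 - A^10)
note: 2 values of V(q) split the 2 diagrams


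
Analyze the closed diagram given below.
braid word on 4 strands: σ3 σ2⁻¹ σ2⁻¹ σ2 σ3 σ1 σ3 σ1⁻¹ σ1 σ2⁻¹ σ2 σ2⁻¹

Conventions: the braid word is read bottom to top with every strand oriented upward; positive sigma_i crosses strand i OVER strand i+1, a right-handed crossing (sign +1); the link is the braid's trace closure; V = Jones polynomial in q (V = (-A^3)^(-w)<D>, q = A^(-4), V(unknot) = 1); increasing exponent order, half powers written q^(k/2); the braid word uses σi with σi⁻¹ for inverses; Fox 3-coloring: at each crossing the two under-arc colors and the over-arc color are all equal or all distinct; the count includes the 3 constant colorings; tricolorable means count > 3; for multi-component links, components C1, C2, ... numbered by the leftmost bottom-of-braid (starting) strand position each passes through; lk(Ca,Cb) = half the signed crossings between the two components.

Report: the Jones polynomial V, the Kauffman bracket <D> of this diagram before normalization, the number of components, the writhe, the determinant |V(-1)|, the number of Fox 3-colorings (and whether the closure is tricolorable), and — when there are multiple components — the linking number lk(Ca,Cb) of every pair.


V(q) = -q^(-3/2) + q^(-1/2) - 2q^(1/2) + q^(3/2) - 2q^(5/2) + q^(7/2)
bracket: A^-8 - 2A^-4 + 1 - 2A^4 + A^8 - A^12, w = +2
2 components, writhe +2, over 12 crossings
lk(C1,C2) = 0
det 8, colorings 3 of 3^12 — not tricolorable
observation: all 2 components of this link are unlinked algebraically


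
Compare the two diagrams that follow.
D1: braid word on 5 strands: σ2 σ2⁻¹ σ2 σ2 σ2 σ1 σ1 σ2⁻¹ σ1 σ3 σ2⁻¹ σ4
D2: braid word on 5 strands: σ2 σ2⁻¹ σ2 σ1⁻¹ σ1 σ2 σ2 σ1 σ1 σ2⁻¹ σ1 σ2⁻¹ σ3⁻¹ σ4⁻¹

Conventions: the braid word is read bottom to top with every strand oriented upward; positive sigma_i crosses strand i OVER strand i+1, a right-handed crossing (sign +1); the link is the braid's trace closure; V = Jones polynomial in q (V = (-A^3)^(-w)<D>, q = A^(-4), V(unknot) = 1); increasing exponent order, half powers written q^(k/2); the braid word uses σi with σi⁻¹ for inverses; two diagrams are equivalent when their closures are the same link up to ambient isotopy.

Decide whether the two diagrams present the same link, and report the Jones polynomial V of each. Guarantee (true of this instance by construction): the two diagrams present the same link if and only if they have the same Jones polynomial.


same link: yes
V(D1) = q - q^2 + 2q^3 - q^4 + q^5 - q^6  [12 crossings, <D> = -A^-6 + A^-2 - A^2 + 2A^6 - A^10 + A^14, w = +6]
D2 (bracket -A^-18 + A^-14 - A^-10 + 2A^-6 - A^-2 + A^2; 14 crossings at w = +2): V = q - q^2 + 2q^3 - q^4 + q^5 - q^6
note: from 12 to 14 crossings by R-moves: one link, two diagrams
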